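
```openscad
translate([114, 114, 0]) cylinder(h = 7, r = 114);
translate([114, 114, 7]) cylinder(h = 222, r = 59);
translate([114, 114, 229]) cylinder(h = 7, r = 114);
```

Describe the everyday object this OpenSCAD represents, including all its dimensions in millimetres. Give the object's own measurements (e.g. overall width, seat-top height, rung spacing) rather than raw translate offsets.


A spool: two coaxial disc flanges of radius 114 mm and thickness 7 mm, joined by a core cylinder of radius 59 mm and height 222 mm. The lower flange rests on z = 0 and the three cylinders share a vertical axis.


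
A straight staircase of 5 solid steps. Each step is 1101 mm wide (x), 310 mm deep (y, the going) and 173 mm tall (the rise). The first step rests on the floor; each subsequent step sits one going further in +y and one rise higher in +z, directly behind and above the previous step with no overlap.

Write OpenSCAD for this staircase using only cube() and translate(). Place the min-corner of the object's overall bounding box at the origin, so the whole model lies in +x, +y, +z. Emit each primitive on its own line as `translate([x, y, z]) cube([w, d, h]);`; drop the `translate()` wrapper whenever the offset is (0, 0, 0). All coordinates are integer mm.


cube([1101, 310, 173]);
translate([0, 310, 173]) cube([1101, 310, 173]);
translate([0, 620, 346]) cube([1101, 310, 173]);
translate([0, 930, 519]) cube([1101, 310, 173]);
translate([0, 1240, 692]) cube([1101, 310, 173]);


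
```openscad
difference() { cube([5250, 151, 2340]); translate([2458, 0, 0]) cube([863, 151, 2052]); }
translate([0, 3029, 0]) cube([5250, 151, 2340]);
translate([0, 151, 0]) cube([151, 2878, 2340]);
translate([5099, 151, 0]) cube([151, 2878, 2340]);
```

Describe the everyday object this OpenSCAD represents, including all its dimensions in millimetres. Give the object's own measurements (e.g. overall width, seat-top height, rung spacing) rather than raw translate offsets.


A single room: four walls, each 2340 mm tall and 151 mm thick, enclosing an outside footprint 5250×3180 mm (x × y), no floor or roof. The front and back walls (−y and +y sides) run the full x-width; the side walls fit between their inner faces. A door opening 863 mm wide and 2052 mm tall is cut through the front wall from the floor up, its −x edge 2458 mm from the wall's −x end.


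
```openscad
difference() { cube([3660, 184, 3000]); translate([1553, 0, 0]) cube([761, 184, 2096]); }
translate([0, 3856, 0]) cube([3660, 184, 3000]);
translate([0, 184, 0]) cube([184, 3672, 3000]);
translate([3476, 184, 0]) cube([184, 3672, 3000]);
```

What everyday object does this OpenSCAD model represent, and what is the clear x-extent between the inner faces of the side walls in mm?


A single room. The interior width is 3292 mm.

Four walls enclosing a rectangle with a door in the front wall — a room. Outside width 3660 minus two 184 mm walls gives 3292 mm.


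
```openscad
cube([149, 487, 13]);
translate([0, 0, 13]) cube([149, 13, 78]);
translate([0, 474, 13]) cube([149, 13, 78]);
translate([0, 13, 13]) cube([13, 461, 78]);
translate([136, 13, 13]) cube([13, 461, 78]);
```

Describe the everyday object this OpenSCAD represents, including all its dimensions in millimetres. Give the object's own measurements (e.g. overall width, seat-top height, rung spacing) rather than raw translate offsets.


An open-topped rectangular box: outside dimensions 149×487×91 mm, with a uniform wall and base thickness of 13 mm. The base is a full 149×487 slab on the floor; four walls sit on top of the base. The front and back walls (the −y and +y sides) span the full width; the two side walls fit between them.


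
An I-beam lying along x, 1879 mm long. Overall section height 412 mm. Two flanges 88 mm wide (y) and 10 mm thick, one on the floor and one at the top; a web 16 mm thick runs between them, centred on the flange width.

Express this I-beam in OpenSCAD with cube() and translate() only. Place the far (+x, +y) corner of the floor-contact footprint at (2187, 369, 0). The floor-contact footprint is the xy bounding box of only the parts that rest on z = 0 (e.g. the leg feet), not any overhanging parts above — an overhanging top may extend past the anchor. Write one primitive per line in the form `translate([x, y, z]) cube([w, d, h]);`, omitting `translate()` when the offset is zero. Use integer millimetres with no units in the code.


translate([308, 281, 0]) cube([1879, 88, 10]);
translate([308, 317, 10]) cube([1879, 16, 392]);
translate([308, 281, 402]) cube([1879, 88, 10]);


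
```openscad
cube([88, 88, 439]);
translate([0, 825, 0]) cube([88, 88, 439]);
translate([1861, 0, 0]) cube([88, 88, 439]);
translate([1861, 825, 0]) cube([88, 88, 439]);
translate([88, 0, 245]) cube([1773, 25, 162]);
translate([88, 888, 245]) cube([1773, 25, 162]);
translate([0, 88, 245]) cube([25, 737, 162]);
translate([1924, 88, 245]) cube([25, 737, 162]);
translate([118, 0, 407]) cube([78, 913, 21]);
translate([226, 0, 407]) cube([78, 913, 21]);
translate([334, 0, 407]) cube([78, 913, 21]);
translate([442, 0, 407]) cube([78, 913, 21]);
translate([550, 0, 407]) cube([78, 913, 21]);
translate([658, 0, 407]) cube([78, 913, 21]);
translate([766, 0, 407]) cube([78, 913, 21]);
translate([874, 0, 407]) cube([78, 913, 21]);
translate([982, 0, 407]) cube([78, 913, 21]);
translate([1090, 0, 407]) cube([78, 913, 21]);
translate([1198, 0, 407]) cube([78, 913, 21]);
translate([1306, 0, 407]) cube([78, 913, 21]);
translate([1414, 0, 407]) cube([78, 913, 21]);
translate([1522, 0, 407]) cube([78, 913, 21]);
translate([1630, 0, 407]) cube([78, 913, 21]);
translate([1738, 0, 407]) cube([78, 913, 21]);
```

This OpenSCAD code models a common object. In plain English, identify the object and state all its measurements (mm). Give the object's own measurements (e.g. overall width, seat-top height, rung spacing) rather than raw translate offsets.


A bed frame 1949 mm long (x) by 913 mm wide (y). Four 88×88 mm corner posts, 439 mm tall, at the corners of the footprint. Four rails of 25 mm thickness and 162 mm height run between adjacent posts with their undersides at z = 245 mm, their outer faces flush with the outside of the frame (the two x-running rails run between the posts' inner faces; the two y-running rails run between the posts' inner faces). 16 slats, each 78 mm wide (x) and 21 mm thick, lie across the top of the two x-running rails, running the full 913 mm width of the frame in y; along x they sit between the end posts with a 30 mm gap after the −x posts and between neighbouring slats, leaving 45 mm before the +x posts.


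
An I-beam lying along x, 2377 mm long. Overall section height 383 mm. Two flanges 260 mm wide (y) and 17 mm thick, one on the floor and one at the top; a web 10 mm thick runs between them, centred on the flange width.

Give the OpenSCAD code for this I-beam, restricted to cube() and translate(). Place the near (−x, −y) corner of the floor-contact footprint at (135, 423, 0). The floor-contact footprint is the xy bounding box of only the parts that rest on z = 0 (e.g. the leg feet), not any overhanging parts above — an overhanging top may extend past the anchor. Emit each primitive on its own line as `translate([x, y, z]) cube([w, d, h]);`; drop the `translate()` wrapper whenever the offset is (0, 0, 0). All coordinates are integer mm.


translate([135, 423, 0]) cube([2377, 260, 17]);
translate([135, 548, 17]) cube([2377, 10, 349]);
translate([135, 423, 366]) cube([2377, 260, 17]);


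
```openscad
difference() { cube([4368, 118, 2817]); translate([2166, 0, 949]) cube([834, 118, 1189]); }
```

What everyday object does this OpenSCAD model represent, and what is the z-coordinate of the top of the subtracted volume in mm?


A wall with a window opening. The window head height is 2138 mm.

A wall with a rectangular opening subtracted — a window. Sill at z = 949, opening 1189 mm tall, so the head is at 949 + 1189 = 2138 mm.


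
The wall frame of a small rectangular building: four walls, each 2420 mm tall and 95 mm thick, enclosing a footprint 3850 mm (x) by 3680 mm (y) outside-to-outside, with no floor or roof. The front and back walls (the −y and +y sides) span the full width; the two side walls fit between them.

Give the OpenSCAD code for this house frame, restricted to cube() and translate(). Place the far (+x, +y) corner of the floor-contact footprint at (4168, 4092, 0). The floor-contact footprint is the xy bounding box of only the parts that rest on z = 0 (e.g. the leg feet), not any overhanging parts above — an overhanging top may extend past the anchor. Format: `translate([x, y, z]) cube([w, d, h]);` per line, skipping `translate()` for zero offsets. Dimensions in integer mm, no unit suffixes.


translate([318, 412, 0]) cube([3850, 95, 2420]);
translate([318, 3997, 0]) cube([3850, 95, 2420]);
translate([318, 507, 0]) cube([95, 3490, 2420]);
translate([4073, 507, 0]) cube([95, 3490, 2420]);


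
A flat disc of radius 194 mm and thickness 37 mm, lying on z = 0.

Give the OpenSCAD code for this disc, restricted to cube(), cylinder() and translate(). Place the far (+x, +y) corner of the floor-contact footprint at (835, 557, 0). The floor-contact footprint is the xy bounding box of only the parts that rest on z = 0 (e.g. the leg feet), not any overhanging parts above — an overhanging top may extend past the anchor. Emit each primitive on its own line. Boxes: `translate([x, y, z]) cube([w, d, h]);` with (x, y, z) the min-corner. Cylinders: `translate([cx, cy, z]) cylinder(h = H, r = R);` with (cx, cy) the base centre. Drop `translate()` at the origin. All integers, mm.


translate([641, 363, 0]) cylinder(h = 37, r = 194);


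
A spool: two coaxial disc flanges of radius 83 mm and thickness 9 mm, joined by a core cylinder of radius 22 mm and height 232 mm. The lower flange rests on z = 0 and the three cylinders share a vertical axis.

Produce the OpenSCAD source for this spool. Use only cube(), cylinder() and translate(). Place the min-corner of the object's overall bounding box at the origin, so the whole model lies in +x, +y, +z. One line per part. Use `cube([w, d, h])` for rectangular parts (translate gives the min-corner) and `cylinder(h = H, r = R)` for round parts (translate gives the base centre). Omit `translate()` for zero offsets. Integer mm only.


translate([83, 83, 0]) cylinder(h = 9, r = 83);
translate([83, 83, 9]) cylinder(h = 232, r = 22);
translate([83, 83, 241]) cylinder(h = 9, r = 83);


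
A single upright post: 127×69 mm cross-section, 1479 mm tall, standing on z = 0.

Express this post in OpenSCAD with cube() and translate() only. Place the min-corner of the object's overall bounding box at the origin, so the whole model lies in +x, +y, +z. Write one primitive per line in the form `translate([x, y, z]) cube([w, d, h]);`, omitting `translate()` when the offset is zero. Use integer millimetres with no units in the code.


cube([127, 69, 1479]);


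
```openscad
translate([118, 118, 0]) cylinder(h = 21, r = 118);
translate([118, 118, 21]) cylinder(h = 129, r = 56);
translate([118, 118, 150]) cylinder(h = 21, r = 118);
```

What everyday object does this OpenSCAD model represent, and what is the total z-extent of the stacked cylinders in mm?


A spool. The overall height is 171 mm.

Three coaxial cylinders, large–small–large — a spool. Two 21 mm flanges and a 129 mm core give 21 + 129 + 21 = 171 mm.


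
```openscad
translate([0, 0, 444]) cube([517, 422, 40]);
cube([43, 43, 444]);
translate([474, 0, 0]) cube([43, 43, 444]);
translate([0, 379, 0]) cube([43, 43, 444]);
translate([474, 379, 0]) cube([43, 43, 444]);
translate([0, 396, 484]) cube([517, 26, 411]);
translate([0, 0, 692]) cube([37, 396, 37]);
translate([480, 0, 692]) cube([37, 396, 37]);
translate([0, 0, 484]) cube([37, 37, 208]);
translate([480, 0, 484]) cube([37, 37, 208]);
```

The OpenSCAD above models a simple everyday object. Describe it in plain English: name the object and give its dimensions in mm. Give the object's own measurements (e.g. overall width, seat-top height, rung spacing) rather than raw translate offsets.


A chair. The seat is a 517×422×40 mm slab with its top at z = 484 mm, on four 43×43 mm corner legs (flush with the seat edges, standing on z = 0). A flat backrest 26 mm thick, 411 mm tall, spans the full seat width and rises from the seat top along its +y edge, rear face flush with the rear of the seat. Two armrests of 37×37 mm section run along each side from the seat's front edge to the front of the backrest, top faces 245 mm above the seat top and outer faces flush with the seat's x-edges; a 37×37 mm post under the front of each armrest stands on the seat at the front corner.


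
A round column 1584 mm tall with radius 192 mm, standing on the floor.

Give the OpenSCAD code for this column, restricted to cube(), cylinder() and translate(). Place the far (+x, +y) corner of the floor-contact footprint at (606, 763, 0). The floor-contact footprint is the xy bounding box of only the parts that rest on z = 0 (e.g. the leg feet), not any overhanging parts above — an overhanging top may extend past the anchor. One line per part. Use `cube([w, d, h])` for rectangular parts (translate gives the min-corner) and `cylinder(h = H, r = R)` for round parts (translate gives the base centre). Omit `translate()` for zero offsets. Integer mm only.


translate([414, 571, 0]) cylinder(h = 1584, r = 192);


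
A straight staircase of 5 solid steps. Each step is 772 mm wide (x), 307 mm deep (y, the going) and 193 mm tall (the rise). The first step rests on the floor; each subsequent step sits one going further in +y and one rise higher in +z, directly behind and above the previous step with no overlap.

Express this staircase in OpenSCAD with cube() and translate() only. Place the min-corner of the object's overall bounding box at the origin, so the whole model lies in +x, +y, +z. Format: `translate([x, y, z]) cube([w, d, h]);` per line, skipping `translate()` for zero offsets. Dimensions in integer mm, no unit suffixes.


cube([772, 307, 193]);
translate([0, 307, 193]) cube([772, 307, 193]);
translate([0, 614, 386]) cube([772, 307, 193]);
translate([0, 921, 579]) cube([772, 307, 193]);
translate([0, 1228, 772]) cube([772, 307, 193]);


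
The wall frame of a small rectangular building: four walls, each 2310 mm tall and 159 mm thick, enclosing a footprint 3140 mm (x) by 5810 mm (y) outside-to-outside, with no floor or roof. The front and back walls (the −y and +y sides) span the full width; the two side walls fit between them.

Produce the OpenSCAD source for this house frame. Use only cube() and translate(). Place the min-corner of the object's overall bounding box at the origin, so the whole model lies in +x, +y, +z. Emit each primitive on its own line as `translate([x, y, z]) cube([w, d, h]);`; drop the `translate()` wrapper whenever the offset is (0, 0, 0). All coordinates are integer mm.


cube([3140, 159, 2310]);
translate([0, 5651, 0]) cube([3140, 159, 2310]);
translate([0, 159, 0]) cube([159, 5492, 2310]);
translate([2981, 159, 0]) cube([159, 5492, 2310]);


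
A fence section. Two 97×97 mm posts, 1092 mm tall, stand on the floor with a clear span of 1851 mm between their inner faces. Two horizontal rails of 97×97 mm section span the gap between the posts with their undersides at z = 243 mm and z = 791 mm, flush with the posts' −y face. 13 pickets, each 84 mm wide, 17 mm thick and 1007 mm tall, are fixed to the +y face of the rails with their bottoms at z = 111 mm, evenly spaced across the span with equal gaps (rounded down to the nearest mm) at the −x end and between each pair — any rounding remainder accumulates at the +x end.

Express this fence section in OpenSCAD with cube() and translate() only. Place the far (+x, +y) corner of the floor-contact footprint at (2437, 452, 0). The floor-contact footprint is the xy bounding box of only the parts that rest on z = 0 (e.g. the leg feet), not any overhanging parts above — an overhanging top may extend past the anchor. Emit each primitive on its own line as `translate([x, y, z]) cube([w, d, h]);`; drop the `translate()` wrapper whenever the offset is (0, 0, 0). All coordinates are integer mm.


translate([392, 355, 0]) cube([97, 97, 1092]);
translate([2340, 355, 0]) cube([97, 97, 1092]);
translate([489, 355, 243]) cube([1851, 97, 97]);
translate([489, 355, 791]) cube([1851, 97, 97]);
translate([543, 452, 111]) cube([84, 17, 1007]);
translate([681, 452, 111]) cube([84, 17, 1007]);
translate([819, 452, 111]) cube([84, 17, 1007]);
translate([957, 452, 111]) cube([84, 17, 1007]);
translate([1095, 452, 111]) cube([84, 17, 1007]);
translate([1233, 452, 111]) cube([84, 17, 1007]);
translate([1371, 452, 111]) cube([84, 17, 1007]);
translate([1509, 452, 111]) cube([84, 17, 1007]);
translate([1647, 452, 111]) cube([84, 17, 1007]);
translate([1785, 452, 111]) cube([84, 17, 1007]);
translate([1923, 452, 111]) cube([84, 17, 1007]);
translate([2061, 452, 111]) cube([84, 17, 1007]);
translate([2199, 452, 111]) cube([84, 17, 1007]);


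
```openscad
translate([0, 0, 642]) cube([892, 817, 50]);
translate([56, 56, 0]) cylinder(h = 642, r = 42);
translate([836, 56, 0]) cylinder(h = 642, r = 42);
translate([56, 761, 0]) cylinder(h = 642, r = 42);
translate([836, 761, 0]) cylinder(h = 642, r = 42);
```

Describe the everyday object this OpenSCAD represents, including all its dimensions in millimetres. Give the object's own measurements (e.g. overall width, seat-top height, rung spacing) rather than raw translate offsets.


A table: top 892 mm (x) × 817 mm (y), 50 mm thick, upper face at z = 692 mm, on four round legs of 84 mm diameter, each leg's bounding box inset 14 mm from the nearest pair of top edges from z = 0 to the bottom of the top.


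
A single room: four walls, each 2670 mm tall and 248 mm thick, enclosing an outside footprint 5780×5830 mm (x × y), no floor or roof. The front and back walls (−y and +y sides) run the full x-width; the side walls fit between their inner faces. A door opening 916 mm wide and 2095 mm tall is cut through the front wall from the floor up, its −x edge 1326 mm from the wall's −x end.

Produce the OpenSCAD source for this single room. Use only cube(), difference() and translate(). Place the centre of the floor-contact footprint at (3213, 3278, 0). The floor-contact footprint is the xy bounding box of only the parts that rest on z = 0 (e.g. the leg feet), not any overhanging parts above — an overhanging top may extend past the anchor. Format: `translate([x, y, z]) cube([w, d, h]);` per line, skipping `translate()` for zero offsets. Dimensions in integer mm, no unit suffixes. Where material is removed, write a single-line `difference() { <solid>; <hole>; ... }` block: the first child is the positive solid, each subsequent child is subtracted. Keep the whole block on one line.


difference() { translate([323, 363, 0]) cube([5780, 248, 2670]); translate([1649, 363, 0]) cube([916, 248, 2095]); }
translate([323, 5945, 0]) cube([5780, 248, 2670]);
translate([323, 611, 0]) cube([248, 5334, 2670]);
translate([5855, 611, 0]) cube([248, 5334, 2670]);


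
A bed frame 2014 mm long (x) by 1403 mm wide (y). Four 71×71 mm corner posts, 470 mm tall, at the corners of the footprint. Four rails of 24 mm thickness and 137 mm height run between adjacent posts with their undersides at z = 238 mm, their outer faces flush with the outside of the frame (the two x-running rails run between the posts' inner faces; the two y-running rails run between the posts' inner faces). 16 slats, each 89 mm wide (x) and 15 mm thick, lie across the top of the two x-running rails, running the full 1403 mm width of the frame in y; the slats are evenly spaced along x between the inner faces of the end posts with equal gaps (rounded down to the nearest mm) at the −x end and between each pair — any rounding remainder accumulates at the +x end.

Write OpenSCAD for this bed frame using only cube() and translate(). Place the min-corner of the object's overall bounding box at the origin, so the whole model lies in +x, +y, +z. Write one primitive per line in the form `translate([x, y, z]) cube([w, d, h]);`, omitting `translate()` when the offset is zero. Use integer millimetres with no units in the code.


cube([71, 71, 470]);
translate([0, 1332, 0]) cube([71, 71, 470]);
translate([1943, 0, 0]) cube([71, 71, 470]);
translate([1943, 1332, 0]) cube([71, 71, 470]);
translate([71, 0, 238]) cube([1872, 24, 137]);
translate([71, 1379, 238]) cube([1872, 24, 137]);
translate([0, 71, 238]) cube([24, 1261, 137]);
translate([1990, 71, 238]) cube([24, 1261, 137]);
translate([97, 0, 375]) cube([89, 1403, 15]);
translate([212, 0, 375]) cube([89, 1403, 15]);
translate([327, 0, 375]) cube([89, 1403, 15]);
translate([442, 0, 375]) cube([89, 1403, 15]);
translate([557, 0, 375]) cube([89, 1403, 15]);
translate([672, 0, 375]) cube([89, 1403, 15]);
translate([787, 0, 375]) cube([89, 1403, 15]);
translate([902, 0, 375]) cube([89, 1403, 15]);
translate([1017, 0, 375]) cube([89, 1403, 15]);
translate([1132, 0, 375]) cube([89, 1403, 15]);
translate([1247, 0, 375]) cube([89, 1403, 15]);
translate([1362, 0, 375]) cube([89, 1403, 15]);
translate([1477, 0, 375]) cube([89, 1403, 15]);
translate([1592, 0, 375]) cube([89, 1403, 15]);
translate([1707, 0, 375]) cube([89, 1403, 15]);
translate([1822, 0, 375]) cube([89, 1403, 15]);


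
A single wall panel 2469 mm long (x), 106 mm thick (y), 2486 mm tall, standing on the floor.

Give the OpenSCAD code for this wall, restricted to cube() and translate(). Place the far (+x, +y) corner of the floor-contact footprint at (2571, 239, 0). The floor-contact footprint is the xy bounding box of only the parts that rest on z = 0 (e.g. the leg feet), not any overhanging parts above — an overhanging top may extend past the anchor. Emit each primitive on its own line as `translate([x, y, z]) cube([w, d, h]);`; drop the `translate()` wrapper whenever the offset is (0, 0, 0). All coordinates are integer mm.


translate([102, 133, 0]) cube([2469, 106, 2486]);


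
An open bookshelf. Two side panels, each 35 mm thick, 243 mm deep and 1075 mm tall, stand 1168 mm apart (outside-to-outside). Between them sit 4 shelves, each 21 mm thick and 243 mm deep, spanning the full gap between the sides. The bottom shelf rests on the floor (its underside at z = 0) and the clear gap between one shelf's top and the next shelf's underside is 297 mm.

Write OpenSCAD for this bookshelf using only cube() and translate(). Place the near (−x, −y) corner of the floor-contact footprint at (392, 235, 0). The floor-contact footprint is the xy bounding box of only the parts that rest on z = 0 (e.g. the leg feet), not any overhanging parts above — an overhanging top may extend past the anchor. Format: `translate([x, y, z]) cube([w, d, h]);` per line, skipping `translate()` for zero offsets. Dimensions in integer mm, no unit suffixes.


translate([392, 235, 0]) cube([35, 243, 1075]);
translate([1525, 235, 0]) cube([35, 243, 1075]);
translate([427, 235, 0]) cube([1098, 243, 21]);
translate([427, 235, 318]) cube([1098, 243, 21]);
translate([427, 235, 636]) cube([1098, 243, 21]);
translate([427, 235, 954]) cube([1098, 243, 21]);


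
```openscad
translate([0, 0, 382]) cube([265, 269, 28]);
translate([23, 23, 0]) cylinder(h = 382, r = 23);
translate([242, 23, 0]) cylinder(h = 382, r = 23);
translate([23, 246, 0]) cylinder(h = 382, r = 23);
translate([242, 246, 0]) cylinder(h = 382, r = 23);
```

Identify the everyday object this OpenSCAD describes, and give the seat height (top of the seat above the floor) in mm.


A stool. The seat height is 410 mm.

A 265×269×28 slab at z = 382 on four corner cylinders — a stool. The seat top is 382 + 28 = 410 mm.


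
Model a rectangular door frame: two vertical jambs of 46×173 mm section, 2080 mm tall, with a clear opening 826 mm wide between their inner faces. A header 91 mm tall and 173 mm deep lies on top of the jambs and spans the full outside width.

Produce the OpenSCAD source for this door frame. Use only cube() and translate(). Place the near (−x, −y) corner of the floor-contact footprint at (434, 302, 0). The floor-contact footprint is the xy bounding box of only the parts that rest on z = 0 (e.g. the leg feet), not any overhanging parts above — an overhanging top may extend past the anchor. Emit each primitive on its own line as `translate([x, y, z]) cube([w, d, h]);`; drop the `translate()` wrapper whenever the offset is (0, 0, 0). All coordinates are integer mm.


translate([434, 302, 0]) cube([46, 173, 2080]);
translate([1306, 302, 0]) cube([46, 173, 2080]);
translate([434, 302, 2080]) cube([918, 173, 91]);


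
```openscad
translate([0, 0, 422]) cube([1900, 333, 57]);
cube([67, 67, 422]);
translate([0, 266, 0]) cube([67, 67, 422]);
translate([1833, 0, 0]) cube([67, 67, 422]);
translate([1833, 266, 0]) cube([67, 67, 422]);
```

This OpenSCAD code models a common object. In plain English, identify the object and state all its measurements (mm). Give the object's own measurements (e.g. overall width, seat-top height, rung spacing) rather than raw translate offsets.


A bench: a 1900×333 mm seat slab, 57 mm thick, top at z = 479 mm, on four 67×67 mm square legs flush with the seat corners and standing on z = 0.


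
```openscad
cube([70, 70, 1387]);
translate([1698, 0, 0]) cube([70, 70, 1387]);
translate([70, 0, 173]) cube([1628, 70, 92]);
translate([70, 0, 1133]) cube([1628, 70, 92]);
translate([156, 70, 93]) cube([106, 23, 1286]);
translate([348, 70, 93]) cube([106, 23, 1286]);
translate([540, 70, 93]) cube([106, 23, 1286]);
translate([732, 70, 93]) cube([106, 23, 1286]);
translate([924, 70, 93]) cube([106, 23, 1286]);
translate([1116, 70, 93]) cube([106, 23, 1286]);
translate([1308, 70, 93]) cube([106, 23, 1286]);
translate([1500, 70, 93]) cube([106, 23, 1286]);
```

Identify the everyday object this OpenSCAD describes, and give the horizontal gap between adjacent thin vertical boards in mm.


A fence section. The picket gap is 86 mm.

Two posts, two rails, 8 pickets — a fence section. Span 1628 mm holds 8 pickets of 106 mm with 9 equal gaps: ⌊(1628 − 8·106) / 9⌋ = 86 mm.


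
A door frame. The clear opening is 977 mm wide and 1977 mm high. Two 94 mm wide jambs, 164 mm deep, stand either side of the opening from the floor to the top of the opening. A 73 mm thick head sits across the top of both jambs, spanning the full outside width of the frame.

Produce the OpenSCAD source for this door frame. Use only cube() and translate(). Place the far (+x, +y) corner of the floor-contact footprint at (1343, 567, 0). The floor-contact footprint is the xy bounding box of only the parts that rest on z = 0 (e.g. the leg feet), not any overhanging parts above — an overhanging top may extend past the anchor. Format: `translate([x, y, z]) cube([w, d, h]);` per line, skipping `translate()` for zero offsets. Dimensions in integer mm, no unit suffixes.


translate([178, 403, 0]) cube([94, 164, 1977]);
translate([1249, 403, 0]) cube([94, 164, 1977]);
translate([178, 403, 1977]) cube([1165, 164, 73]);


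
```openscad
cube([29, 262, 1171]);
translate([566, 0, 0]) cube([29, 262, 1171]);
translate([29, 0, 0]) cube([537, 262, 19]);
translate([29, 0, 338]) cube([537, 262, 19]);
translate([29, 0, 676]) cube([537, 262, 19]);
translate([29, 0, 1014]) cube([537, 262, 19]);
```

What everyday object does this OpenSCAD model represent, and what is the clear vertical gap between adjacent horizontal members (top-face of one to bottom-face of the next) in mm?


A bookshelf. The clear shelf gap is 319 mm.

Two tall side panels with 4 horizontal boards between them — a bookshelf. The first two shelf undersides are at z = 0 and z = 338; with shelf thickness 19, the clear gap is 338 − 0 − 19 = 319 mm.


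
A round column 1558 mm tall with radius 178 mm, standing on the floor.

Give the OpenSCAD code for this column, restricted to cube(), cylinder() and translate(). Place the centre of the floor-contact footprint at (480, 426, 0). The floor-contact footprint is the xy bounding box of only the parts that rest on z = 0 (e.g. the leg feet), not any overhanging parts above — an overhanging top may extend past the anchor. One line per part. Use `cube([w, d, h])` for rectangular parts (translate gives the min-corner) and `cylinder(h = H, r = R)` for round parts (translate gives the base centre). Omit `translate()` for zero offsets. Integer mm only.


translate([480, 426, 0]) cylinder(h = 1558, r = 178);


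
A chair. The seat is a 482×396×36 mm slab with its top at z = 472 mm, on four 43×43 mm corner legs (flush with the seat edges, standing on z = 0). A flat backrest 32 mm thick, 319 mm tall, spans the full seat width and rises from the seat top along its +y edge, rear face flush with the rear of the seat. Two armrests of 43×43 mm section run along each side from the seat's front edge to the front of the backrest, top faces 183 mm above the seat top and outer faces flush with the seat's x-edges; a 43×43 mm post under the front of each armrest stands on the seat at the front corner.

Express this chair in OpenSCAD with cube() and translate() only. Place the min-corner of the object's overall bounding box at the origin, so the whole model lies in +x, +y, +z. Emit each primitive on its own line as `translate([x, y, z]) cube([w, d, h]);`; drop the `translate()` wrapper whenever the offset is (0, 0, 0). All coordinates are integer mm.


translate([0, 0, 436]) cube([482, 396, 36]);
cube([43, 43, 436]);
translate([439, 0, 0]) cube([43, 43, 436]);
translate([0, 353, 0]) cube([43, 43, 436]);
translate([439, 353, 0]) cube([43, 43, 436]);
translate([0, 364, 472]) cube([482, 32, 319]);
translate([0, 0, 612]) cube([43, 364, 43]);
translate([439, 0, 612]) cube([43, 364, 43]);
translate([0, 0, 472]) cube([43, 43, 140]);
translate([439, 0, 472]) cube([43, 43, 140]);


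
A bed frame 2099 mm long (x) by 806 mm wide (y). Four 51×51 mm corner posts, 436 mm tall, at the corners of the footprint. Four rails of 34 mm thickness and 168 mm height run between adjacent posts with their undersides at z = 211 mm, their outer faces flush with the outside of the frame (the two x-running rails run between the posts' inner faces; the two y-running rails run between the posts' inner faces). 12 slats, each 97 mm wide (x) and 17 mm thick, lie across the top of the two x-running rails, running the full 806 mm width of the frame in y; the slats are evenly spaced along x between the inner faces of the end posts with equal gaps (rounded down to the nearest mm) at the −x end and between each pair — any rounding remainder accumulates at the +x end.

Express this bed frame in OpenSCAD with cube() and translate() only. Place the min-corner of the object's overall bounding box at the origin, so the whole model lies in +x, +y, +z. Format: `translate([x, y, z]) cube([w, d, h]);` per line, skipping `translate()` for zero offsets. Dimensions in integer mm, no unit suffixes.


// slat z = rail_z + rail_h = 211 + 168 = 379
// slat gap = ⌊(1997 − 12·97) / 13⌋ = 64
cube([51, 51, 436]);
translate([0, 755, 0]) cube([51, 51, 436]);
translate([2048, 0, 0]) cube([51, 51, 436]);
translate([2048, 755, 0]) cube([51, 51, 436]);
translate([51, 0, 211]) cube([1997, 34, 168]);
translate([51, 772, 211]) cube([1997, 34, 168]);
translate([0, 51, 211]) cube([34, 704, 168]);
translate([2065, 51, 211]) cube([34, 704, 168]);
translate([115, 0, 379]) cube([97, 806, 17]);
translate([276, 0, 379]) cube([97, 806, 17]);
translate([437, 0, 379]) cube([97, 806, 17]);
translate([598, 0, 379]) cube([97, 806, 17]);
translate([759, 0, 379]) cube([97, 806, 17]);
translate([920, 0, 379]) cube([97, 806, 17]);
translate([1081, 0, 379]) cube([97, 806, 17]);
translate([1242, 0, 379]) cube([97, 806, 17]);
translate([1403, 0, 379]) cube([97, 806, 17]);
translate([1564, 0, 379]) cube([97, 806, 17]);
translate([1725, 0, 379]) cube([97, 806, 17]);
translate([1886, 0, 379]) cube([97, 806, 17]);


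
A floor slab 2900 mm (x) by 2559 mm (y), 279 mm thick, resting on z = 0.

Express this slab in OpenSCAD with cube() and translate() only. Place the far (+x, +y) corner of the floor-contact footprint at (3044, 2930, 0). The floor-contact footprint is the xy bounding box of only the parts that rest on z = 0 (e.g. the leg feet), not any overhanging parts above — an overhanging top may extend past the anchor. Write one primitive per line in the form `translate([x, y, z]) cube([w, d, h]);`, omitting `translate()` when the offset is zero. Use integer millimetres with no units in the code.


translate([144, 371, 0]) cube([2900, 2559, 279]);


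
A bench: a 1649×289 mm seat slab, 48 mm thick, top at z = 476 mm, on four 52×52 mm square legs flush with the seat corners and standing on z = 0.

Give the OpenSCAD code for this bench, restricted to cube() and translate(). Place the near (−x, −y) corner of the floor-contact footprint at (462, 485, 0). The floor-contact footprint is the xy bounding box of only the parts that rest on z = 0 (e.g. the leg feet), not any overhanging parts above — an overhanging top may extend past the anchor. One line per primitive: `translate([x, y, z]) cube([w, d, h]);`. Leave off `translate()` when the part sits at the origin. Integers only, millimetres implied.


translate([462, 485, 428]) cube([1649, 289, 48]);
translate([462, 485, 0]) cube([52, 52, 428]);
translate([462, 722, 0]) cube([52, 52, 428]);
translate([2059, 485, 0]) cube([52, 52, 428]);
translate([2059, 722, 0]) cube([52, 52, 428]);


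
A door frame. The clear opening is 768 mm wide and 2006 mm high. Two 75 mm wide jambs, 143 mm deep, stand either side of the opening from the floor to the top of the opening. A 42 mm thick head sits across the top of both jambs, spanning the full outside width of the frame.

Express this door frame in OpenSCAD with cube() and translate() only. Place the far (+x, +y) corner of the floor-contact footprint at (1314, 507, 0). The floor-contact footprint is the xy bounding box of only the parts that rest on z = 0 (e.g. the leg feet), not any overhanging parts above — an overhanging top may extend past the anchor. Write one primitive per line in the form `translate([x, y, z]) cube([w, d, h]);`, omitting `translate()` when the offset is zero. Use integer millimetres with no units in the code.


translate([396, 364, 0]) cube([75, 143, 2006]);
translate([1239, 364, 0]) cube([75, 143, 2006]);
translate([396, 364, 2006]) cube([918, 143, 42]);


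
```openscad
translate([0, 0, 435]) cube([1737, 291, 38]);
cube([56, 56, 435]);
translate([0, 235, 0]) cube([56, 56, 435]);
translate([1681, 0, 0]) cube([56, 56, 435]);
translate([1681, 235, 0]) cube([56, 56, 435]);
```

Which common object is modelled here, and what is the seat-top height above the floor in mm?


A bench. The seat-top height is 473 mm.

A long slab on four corner posts — a bench. The slab sits at z = 435 with thickness 38, so the top is 435 + 38 = 473 mm.


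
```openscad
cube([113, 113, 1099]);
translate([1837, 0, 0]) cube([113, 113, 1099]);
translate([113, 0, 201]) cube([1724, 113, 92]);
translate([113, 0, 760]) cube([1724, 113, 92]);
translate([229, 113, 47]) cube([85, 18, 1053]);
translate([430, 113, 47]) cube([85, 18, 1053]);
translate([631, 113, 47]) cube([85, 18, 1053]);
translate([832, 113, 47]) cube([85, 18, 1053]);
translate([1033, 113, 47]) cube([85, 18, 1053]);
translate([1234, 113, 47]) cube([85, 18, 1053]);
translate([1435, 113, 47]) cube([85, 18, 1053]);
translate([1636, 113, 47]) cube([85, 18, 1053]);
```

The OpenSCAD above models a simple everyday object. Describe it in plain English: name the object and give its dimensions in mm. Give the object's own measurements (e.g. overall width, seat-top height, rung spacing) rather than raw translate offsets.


A fence section. Two 113×113 mm posts, 1099 mm tall, stand on the floor with a clear span of 1724 mm between their inner faces. Two horizontal rails of 113×92 mm section span the gap between the posts with their undersides at z = 201 mm and z = 760 mm, flush with the posts' −y face. 8 pickets, each 85 mm wide, 18 mm thick and 1053 mm tall, are fixed to the +y face of the rails with their bottoms at z = 47 mm, spaced across the span with a 116 mm gap after the −x post and between neighbouring pickets and before the +x post.


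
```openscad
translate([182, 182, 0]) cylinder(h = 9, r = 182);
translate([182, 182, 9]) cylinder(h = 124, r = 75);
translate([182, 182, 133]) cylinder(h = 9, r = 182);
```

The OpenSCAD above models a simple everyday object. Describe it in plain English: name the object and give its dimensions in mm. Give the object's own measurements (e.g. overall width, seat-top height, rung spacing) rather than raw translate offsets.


A spool: two coaxial disc flanges of radius 182 mm and thickness 9 mm, joined by a core cylinder of radius 75 mm and height 124 mm. The lower flange rests on z = 0 and the three cylinders share a vertical axis.


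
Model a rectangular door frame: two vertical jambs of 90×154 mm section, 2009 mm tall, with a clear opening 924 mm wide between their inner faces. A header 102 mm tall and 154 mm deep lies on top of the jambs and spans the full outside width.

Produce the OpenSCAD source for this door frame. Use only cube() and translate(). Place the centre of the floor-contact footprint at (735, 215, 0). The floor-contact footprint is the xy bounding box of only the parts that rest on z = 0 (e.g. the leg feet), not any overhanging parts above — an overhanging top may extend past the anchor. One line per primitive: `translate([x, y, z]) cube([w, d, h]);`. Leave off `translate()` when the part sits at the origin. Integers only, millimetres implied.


translate([183, 138, 0]) cube([90, 154, 2009]);
translate([1197, 138, 0]) cube([90, 154, 2009]);
translate([183, 138, 2009]) cube([1104, 154, 102]);


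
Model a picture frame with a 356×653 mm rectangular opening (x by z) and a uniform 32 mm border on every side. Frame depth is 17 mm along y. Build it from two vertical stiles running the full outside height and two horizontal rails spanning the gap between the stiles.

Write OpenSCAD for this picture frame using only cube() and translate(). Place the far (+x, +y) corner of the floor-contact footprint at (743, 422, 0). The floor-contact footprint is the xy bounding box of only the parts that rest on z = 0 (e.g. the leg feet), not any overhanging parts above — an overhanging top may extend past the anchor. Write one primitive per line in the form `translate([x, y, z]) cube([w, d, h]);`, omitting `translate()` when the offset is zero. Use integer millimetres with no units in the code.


translate([323, 405, 0]) cube([32, 17, 717]);
translate([711, 405, 0]) cube([32, 17, 717]);
translate([355, 405, 0]) cube([356, 17, 32]);
translate([355, 405, 685]) cube([356, 17, 32]);


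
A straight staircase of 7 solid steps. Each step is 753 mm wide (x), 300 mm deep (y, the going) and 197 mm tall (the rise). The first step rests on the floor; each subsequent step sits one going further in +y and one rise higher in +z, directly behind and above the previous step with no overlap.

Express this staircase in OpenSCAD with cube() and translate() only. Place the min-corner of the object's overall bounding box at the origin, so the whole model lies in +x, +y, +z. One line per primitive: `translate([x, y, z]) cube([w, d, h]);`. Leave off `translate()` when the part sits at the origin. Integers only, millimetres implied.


cube([753, 300, 197]);
translate([0, 300, 197]) cube([753, 300, 197]);
translate([0, 600, 394]) cube([753, 300, 197]);
translate([0, 900, 591]) cube([753, 300, 197]);
translate([0, 1200, 788]) cube([753, 300, 197]);
translate([0, 1500, 985]) cube([753, 300, 197]);
translate([0, 1800, 1182]) cube([753, 300, 197]);


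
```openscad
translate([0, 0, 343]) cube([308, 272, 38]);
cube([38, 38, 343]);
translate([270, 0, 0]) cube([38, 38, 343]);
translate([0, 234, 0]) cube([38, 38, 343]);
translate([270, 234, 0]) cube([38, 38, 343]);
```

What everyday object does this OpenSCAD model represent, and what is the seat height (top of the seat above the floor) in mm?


A stool. The seat height is 381 mm.

A 308×272×38 slab at z = 343 on four corner posts — a stool. The seat top is 343 + 38 = 381 mm.
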